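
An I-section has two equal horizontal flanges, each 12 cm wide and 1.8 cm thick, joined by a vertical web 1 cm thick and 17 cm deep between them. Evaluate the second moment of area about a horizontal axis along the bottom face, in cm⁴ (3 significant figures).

I_base ≈ 1.06 × 10⁴ cm⁴

Break the section into simple shapes (no overlaps), measuring from the bottom-left corner of the bounding box.
Bottom flange: 12 × 1.8, A = 21.6 cm², y = 0.9 cm, Ī = 5.832 cm⁴.
Web: 1 × 17, A = 17 cm², y = 10.3 cm, Ī = 409.42 cm⁴.
Top flange: 12 × 1.8, A = 21.6 cm², y = 19.7 cm, Ī = 5.832 cm⁴.
Transfer each piece to the base of the section using Ī + A·d² with d = y − 0:
  bottom flange: d = 0.9 cm → contributes +23.328 cm⁴
  web: d = 10.3 cm → contributes +2212.9 cm⁴
  top flange: d = 19.7 cm → contributes +8388.6 cm⁴
Total I = 10 625 cm⁴.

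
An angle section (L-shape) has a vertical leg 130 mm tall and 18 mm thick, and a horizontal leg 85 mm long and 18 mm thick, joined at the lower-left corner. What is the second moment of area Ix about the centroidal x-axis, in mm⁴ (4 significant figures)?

Decompose the section into non-overlapping parts with the origin at the bottom-left of its bounding rectangle.
Vertical leg: 18 × 130, A = 2 340 mm², y = 65 mm, Ī = 3 295 500 mm⁴.
Horizontal leg (remainder): 67 × 18, A = 1 206 mm², y = 9 mm, Ī = 32 562 mm⁴.
Centroid: ȳ = ΣA·y / ΣA = 45.9543 mm.
Transfer each piece to the centroidal x-axis using Ī + A·d² with d = y − 45.9543:
  vertical leg: d = 19.0457 mm → contributes +4 144 307 mm⁴
  horizontal leg (remainder): d = -36.9543 mm → contributes +1 679 501 mm⁴
Total I = 5 823 809 mm⁴.

Ix ≈ 5.824 × 10⁶ mm⁴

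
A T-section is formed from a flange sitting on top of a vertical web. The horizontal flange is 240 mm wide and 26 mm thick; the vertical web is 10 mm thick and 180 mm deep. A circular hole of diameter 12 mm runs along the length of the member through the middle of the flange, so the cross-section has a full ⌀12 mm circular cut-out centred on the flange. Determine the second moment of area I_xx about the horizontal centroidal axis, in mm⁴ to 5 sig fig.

I_xx ≈ 1.9970 × 10⁷ mm⁴

Decompose the section into non-overlapping parts with the origin at the bottom-left of its bounding rectangle.
Flange: 240 × 26, A = 6 240 mm², y = 193 mm, Ī = 351 520 mm⁴.
Web: 10 × 180, A = 1 800 mm², y = 90 mm, Ī = 4 860 000 mm⁴.
Hole (subtracted): ⌀12, A = 113.0973 mm², y = 193 mm, Ī = 1017.876 mm⁴.
Centroid: ȳ = ΣA·y / ΣA = 169.6113 mm.
Transfer each piece to the horizontal centroidal axis using Ī + A·d² with d = y − 169.6113:
  flange: d = 23.38871 mm → contributes +3 764 997 mm⁴
  web: d = -79.61129 mm → contributes +16 268 324 mm⁴
  hole: d = 23.38871 mm → contributes −62885.69 mm⁴
Total I = 19 970 436 mm⁴.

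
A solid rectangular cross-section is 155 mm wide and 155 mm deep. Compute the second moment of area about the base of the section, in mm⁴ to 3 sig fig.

The section: 155 × 155, A = 24 025 mm², y = 77.5 mm, Ī = 48 100 052 mm⁴.
Transfer it to a horizontal axis along the bottom face using Ī + A·d² with d = y − 0:
  the section: d = 77.5 mm → contributes +192 400 208 mm⁴
Total I = 192 400 208 mm⁴.

I_base ≈ 1.92 × 10⁸ mm⁴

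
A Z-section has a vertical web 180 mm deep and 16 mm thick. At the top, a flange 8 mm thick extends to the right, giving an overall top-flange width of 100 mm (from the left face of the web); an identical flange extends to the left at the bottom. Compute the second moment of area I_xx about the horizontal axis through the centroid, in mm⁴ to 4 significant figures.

I_xx ≈ 1.772 × 10⁷ mm⁴

Break the section into simple shapes (no overlaps), measuring from the bottom-left corner of the bounding box.
Web: 16 × 180, A = 2 880 mm², y = 90 mm, Ī = 7 776 000 mm⁴.
Top flange (beyond web): 84 × 8, A = 672 mm², y = 176 mm, Ī = 3 584 mm⁴.
Bottom flange (beyond web): 84 × 8, A = 672 mm², y = 4 mm, Ī = 3 584 mm⁴.
Centroid: ȳ = ΣA·y / ΣA = 90 mm.
Transfer each piece to the horizontal axis through the centroid using Ī + A·d² with d = y − 90:
  web: d = 0 mm → contributes +7 776 000 mm⁴
  top flange (beyond web): d = 86 mm → contributes +4 973 696 mm⁴
  bottom flange (beyond web): d = -86 mm → contributes +4 973 696 mm⁴
Total I = 17 723 392 mm⁴.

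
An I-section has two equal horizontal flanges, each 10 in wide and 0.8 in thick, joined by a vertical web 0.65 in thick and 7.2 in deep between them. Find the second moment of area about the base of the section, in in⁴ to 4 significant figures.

I_base ≈ 677.4 in⁴

Decompose the section into non-overlapping parts with the origin at the bottom-left of its bounding rectangle.
Bottom flange: 10 × 0.8, A = 8 in², y = 0.4 in, Ī = 0.426667 in⁴.
Web: 0.65 × 7.2, A = 4.68 in², y = 4.4 in, Ī = 20.2176 in⁴.
Top flange: 10 × 0.8, A = 8 in², y = 8.4 in, Ī = 0.426667 in⁴.
Transfer each piece to the base of the section using Ī + A·d² with d = y − 0:
  bottom flange: d = 0.4 in → contributes +1.70667 in⁴
  web: d = 4.4 in → contributes +110.822 in⁴
  top flange: d = 8.4 in → contributes +564.907 in⁴
Total I = 677.436 in⁴.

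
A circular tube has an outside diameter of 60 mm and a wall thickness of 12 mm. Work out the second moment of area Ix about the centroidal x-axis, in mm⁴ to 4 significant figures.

Ix ≈ 5.537 × 10⁵ mm⁴

Split into non-overlapping primitives; take the origin at the lower-left of the bounding box.
Outer circle: ⌀60, A = 2827.43 mm², y = 30 mm, Ī = 636 173 mm⁴.
Bore (subtracted): ⌀36, A = 1017.88 mm², y = 30 mm, Ī = 82 448 mm⁴.
By symmetry the centroid is at mid-height, ȳ = 30 mm.
All pieces are centred on the centroidal x-axis, so I = ΣĪ (holes subtracted) = 553 725 mm⁴.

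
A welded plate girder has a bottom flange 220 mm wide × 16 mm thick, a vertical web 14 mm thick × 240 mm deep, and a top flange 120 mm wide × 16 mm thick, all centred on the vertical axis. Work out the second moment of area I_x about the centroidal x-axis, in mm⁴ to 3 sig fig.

Decompose the section into non-overlapping parts with the origin at the bottom-left of its bounding rectangle.
Bottom plate: 220 × 16, A = 3 520 mm², y = 8 mm, Ī = 75 093 mm⁴.
Web plate: 14 × 240, A = 3 360 mm², y = 136 mm, Ī = 16 128 000 mm⁴.
Top plate: 120 × 16, A = 1 920 mm², y = 264 mm, Ī = 40 960 mm⁴.
Centroid: ȳ = ΣA·y / ΣA = 112.73 mm.
Transfer each piece to the centroidal x-axis using Ī + A·d² with d = y − 112.73:
  bottom plate: d = -104.73 mm → contributes +38 681 755 mm⁴
  web plate: d = 23.273 mm → contributes +17 947 843 mm⁴
  top plate: d = 151.27 mm → contributes +43 977 161 mm⁴
Total I = 100 606 759 mm⁴.

I_x ≈ 1.01 × 10⁸ mm⁴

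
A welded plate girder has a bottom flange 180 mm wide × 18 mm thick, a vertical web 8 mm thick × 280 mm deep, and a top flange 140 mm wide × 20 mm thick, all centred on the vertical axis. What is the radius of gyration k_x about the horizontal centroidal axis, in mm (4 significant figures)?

Split into non-overlapping primitives; take the origin at the lower-left of the bounding box.
Bottom plate: 180 × 18, A = 3 240 mm², y = 9 mm, Ī = 87 480 mm⁴.
Web plate: 8 × 280, A = 2 240 mm², y = 158 mm, Ī = 14 634 667 mm⁴.
Top plate: 140 × 20, A = 2 800 mm², y = 308 mm, Ī = 93333.3 mm⁴.
Centroid: ȳ = ΣA·y / ΣA = 150.42 mm.
Transfer each piece to the horizontal centroidal axis using Ī + A·d² with d = y − 150.42:
  bottom plate: d = -141.42 mm → contributes +64 886 503 mm⁴
  web plate: d = 7.57971 mm → contributes +14 763 359 mm⁴
  top plate: d = 157.58 mm → contributes +69 621 155 mm⁴
Total I = 149 271 017 mm⁴.
Radius of gyration: k = √(I/A) = √(149 271 017 / 8 280) = 134.268 mm.

k_x ≈ 134.3 mm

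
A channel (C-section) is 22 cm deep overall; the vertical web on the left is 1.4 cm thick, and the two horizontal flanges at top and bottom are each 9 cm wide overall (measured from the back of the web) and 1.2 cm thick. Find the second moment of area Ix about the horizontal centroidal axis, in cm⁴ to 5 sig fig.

Ix ≈ 3217.3 cm⁴

Break the section into simple shapes (no overlaps), measuring from the bottom-left corner of the bounding box.
Web: 1.4 × 22, A = 30.8 cm², y = 11 cm, Ī = 1242.267 cm⁴.
Top flange (beyond web): 7.6 × 1.2, A = 9.12 cm², y = 21.4 cm, Ī = 1.0944 cm⁴.
Bottom flange (beyond web): 7.6 × 1.2, A = 9.12 cm², y = 0.6 cm, Ī = 1.0944 cm⁴.
By symmetry the centroid is at mid-height, ȳ = 11 cm.
Transfer each piece to the horizontal centroidal axis using Ī + A·d² with d = y − 11:
  web: d = 0 cm → contributes +1242.267 cm⁴
  top flange (beyond web): d = 10.4 cm → contributes +987.5136 cm⁴
  bottom flange (beyond web): d = -10.4 cm → contributes +987.5136 cm⁴
Total I = 3217.294 cm⁴.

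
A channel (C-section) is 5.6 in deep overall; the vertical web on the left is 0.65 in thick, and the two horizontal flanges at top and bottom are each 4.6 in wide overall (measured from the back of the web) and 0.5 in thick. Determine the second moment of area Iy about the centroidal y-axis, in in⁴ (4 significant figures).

Iy ≈ 15.29 in⁴

Split into non-overlapping primitives; take the origin at the lower-left of the bounding box.
Web: 0.65 × 5.6, A = 3.64 in², x = 0.325 in, Ī = 0.128158 in⁴.
Top flange (beyond web): 3.95 × 0.5, A = 1.975 in², x = 2.625 in, Ī = 2.56791 in⁴.
Bottom flange (beyond web): 3.95 × 0.5, A = 1.975 in², x = 2.625 in, Ī = 2.56791 in⁴.
Centroid: x̄ = ΣA·x / ΣA = 1.52197 in.
Transfer each piece to the centroidal y-axis using Ī + A·d² with d = x − 1.52197:
  web: d = -1.19697 in → contributes +5.34332 in⁴
  top flange (beyond web): d = 1.10303 in → contributes +4.97085 in⁴
  bottom flange (beyond web): d = 1.10303 in → contributes +4.97085 in⁴
Total I = 15.285 in⁴.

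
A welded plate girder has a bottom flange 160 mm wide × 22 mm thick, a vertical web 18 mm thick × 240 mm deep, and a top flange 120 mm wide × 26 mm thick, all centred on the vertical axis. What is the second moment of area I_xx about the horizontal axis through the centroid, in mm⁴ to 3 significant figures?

I_xx ≈ 1.36 × 10⁸ mm⁴

Treat the section as a set of non-overlapping primitives; coordinates are from the bounding-box lower-left.
Bottom plate: 160 × 22, A = 3 520 mm², y = 11 mm, Ī = 141 973 mm⁴.
Web plate: 18 × 240, A = 4 320 mm², y = 142 mm, Ī = 20 736 000 mm⁴.
Top plate: 120 × 26, A = 3 120 mm², y = 275 mm, Ī = 175 760 mm⁴.
Centroid: ȳ = ΣA·y / ΣA = 137.79 mm.
Transfer each piece to the horizontal axis through the centroid using Ī + A·d² with d = y − 137.79:
  bottom plate: d = -126.79 mm → contributes +56 726 953 mm⁴
  web plate: d = 4.2117 mm → contributes +20 812 629 mm⁴
  top plate: d = 137.21 mm → contributes +58 916 140 mm⁴
Total I = 136 455 722 mm⁴.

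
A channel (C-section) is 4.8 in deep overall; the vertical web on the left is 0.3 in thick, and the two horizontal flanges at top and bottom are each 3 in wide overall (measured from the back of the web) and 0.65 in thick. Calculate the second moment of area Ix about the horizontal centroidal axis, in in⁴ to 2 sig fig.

Decompose the section into non-overlapping parts with the origin at the bottom-left of its bounding rectangle.
Web: 0.3 × 4.8, A = 1.44 in², y = 2.4 in, Ī = 2.765 in⁴.
Top flange (beyond web): 2.7 × 0.65, A = 1.755 in², y = 4.475 in, Ī = 0.06179 in⁴.
Bottom flange (beyond web): 2.7 × 0.65, A = 1.755 in², y = 0.325 in, Ī = 0.06179 in⁴.
By symmetry the centroid is at mid-height, ȳ = 2.4 in.
Transfer each piece to the horizontal centroidal axis using Ī + A·d² with d = y − 2.4:
  web: d = 0 in → contributes +2.765 in⁴
  top flange (beyond web): d = 2.075 in → contributes +7.618 in⁴
  bottom flange (beyond web): d = -2.075 in → contributes +7.618 in⁴
Total I = 18 in⁴.

Ix ≈ 18 in⁴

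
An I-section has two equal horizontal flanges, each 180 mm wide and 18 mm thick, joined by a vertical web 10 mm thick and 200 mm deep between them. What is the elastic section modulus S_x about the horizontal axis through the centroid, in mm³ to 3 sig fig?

S_x ≈ 7.10 × 10⁵ mm³

Break the section into simple shapes (no overlaps), measuring from the bottom-left corner of the bounding box.
Bottom flange: 180 × 18, A = 3 240 mm², y = 9 mm, Ī = 87 480 mm⁴.
Web: 10 × 200, A = 2 000 mm², y = 118 mm, Ī = 6 666 667 mm⁴.
Top flange: 180 × 18, A = 3 240 mm², y = 227 mm, Ī = 87 480 mm⁴.
By symmetry the centroid is at mid-height, ȳ = 118 mm.
Transfer each piece to the horizontal axis through the centroid using Ī + A·d² with d = y − 118:
  bottom flange: d = -109 mm → contributes +38 581 920 mm⁴
  web: d = 0 mm → contributes +6 666 667 mm⁴
  top flange: d = 109 mm → contributes +38 581 920 mm⁴
Total I = 83 830 507 mm⁴.
Extreme fibre distance c = 118 mm; S = I/c = 710 428 mm³.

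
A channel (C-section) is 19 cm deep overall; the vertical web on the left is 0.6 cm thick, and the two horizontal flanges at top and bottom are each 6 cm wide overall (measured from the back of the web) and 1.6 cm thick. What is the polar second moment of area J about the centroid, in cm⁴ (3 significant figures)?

Split into non-overlapping primitives; take the origin at the lower-left of the bounding box.
Web: 0.6 × 19, A = 11.4 cm², y = 9.5 cm, Ī = 342.95 cm⁴.
Top flange (beyond web): 5.4 × 1.6, A = 8.64 cm², y = 18.2 cm, Ī = 1.8432 cm⁴.
Bottom flange (beyond web): 5.4 × 1.6, A = 8.64 cm², y = 0.8 cm, Ī = 1.8432 cm⁴.
By symmetry the centroid is at mid-height, ȳ = 9.5 cm.
Transfer each piece to the centroidal x-axis using Ī + A·d² with d = y − 9.5:
  web: d = 0 cm → contributes +342.95 cm⁴
  top flange (beyond web): d = 8.7 cm → contributes +655.8 cm⁴
  bottom flange (beyond web): d = -8.7 cm → contributes +655.8 cm⁴
Total I = 1654.6 cm⁴.
For the y-axis: x̄ = 2.1075 cm.
Repeating about the centroidal y-axis gives I_y = 104.15 cm⁴.
Polar second moment: J = I_x + I_y = 1758.7 cm⁴.

J ≈ 1760 cm⁴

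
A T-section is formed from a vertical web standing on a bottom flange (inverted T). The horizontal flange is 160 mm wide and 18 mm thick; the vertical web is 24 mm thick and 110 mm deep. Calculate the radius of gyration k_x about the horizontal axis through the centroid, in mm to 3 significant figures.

Treat the section as a set of non-overlapping primitives; coordinates are from the bounding-box lower-left.
Flange: 160 × 18, A = 2 880 mm², y = 9 mm, Ī = 77 760 mm⁴.
Web: 24 × 110, A = 2 640 mm², y = 73 mm, Ī = 2 662 000 mm⁴.
Centroid: ȳ = ΣA·y / ΣA = 39.609 mm.
Transfer each piece to the horizontal axis through the centroid using Ī + A·d² with d = y − 39.609:
  flange: d = -30.609 mm → contributes +2 776 010 mm⁴
  web: d = 33.391 mm → contributes +5 605 545 mm⁴
Total I = 8 381 555 mm⁴.
Radius of gyration: k = √(I/A) = √(8 381 555 / 5 520) = 38.967 mm.

k_x ≈ 39.0 mm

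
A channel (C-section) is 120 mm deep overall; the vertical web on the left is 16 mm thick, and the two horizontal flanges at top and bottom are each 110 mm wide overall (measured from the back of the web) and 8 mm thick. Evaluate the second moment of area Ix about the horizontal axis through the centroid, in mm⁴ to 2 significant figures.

Ix ≈ 7.0 × 10⁶ mm⁴

Treat the section as a set of non-overlapping primitives; coordinates are from the bounding-box lower-left.
Web: 16 × 120, A = 1 920 mm², y = 60 mm, Ī = 2 304 000 mm⁴.
Top flange (beyond web): 94 × 8, A = 752 mm², y = 116 mm, Ī = 4 011 mm⁴.
Bottom flange (beyond web): 94 × 8, A = 752 mm², y = 4 mm, Ī = 4 011 mm⁴.
By symmetry the centroid is at mid-height, ȳ = 60 mm.
Transfer each piece to the horizontal axis through the centroid using Ī + A·d² with d = y − 60:
  web: d = 0 mm → contributes +2 304 000 mm⁴
  top flange (beyond web): d = 56 mm → contributes +2 362 283 mm⁴
  bottom flange (beyond web): d = -56 mm → contributes +2 362 283 mm⁴
Total I = 7 028 565 mm⁴.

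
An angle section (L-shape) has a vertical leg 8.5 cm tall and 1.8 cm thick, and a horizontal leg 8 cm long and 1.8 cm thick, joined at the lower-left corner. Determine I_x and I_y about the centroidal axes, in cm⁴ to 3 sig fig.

Treat the section as a set of non-overlapping primitives; coordinates are from the bounding-box lower-left.
Vertical leg: 1.8 × 8.5, A = 15.3 cm², y = 4.25 cm, Ī = 92.119 cm⁴.
Horizontal leg (remainder): 6.2 × 1.8, A = 11.16 cm², y = 0.9 cm, Ī = 3.0132 cm⁴.
Centroid: ȳ = ΣA·y / ΣA = 2.8371 cm.
Transfer each piece to the centroidal x-axis using Ī + A·d² with d = y − 2.8371:
  vertical leg: d = 1.4129 cm → contributes +122.66 cm⁴
  horizontal leg (remainder): d = -1.9371 cm → contributes +44.888 cm⁴
Total I = 167.55 cm⁴.
For the y-axis: x̄ = 2.5871 cm.
Repeating about the centroidal y-axis gives I_y = 143.13 cm⁴.

I_x ≈ 168 cm⁴, I_y ≈ 143 cm⁴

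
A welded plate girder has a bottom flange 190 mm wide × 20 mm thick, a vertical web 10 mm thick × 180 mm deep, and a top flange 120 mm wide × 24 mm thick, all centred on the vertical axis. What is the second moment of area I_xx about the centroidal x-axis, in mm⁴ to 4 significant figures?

Break the section into simple shapes (no overlaps), measuring from the bottom-left corner of the bounding box.
Bottom plate: 190 × 20, A = 3 800 mm², y = 10 mm, Ī = 126 667 mm⁴.
Web plate: 10 × 180, A = 1 800 mm², y = 110 mm, Ī = 4 860 000 mm⁴.
Top plate: 120 × 24, A = 2 880 mm², y = 212 mm, Ī = 138 240 mm⁴.
Centroid: ȳ = ΣA·y / ΣA = 99.8302 mm.
Transfer each piece to the centroidal x-axis using Ī + A·d² with d = y − 99.8302:
  bottom plate: d = -89.8302 mm → contributes +30 790 625 mm⁴
  web plate: d = 10.1698 mm → contributes +5 046 165 mm⁴
  top plate: d = 112.17 mm → contributes +36 374 592 mm⁴
Total I = 72 211 382 mm⁴.

I_xx ≈ 7.221 × 10⁷ mm⁴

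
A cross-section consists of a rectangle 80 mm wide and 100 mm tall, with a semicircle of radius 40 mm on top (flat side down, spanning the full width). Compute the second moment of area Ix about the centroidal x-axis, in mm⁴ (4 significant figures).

Ix ≈ 1.553 × 10⁷ mm⁴

Treat the section as a set of non-overlapping primitives; coordinates are from the bounding-box lower-left.
Rectangular body: 80 × 100, A = 8 000 mm², y = 50 mm, Ī = 6 666 667 mm⁴.
Semicircular cap: semicircle r = 40, A = 2513.27 mm², y = 116.977 mm, Ī = 280 978 mm⁴.
Centroid: ȳ = ΣA·y / ΣA = 66.0112 mm.
Transfer each piece to the centroidal x-axis using Ī + A·d² with d = y − 66.0112:
  rectangular body: d = -16.0112 mm → contributes +8 717 541 mm⁴
  semicircular cap: d = 50.9653 mm → contributes +6 809 113 mm⁴
Total I = 15 526 653 mm⁴.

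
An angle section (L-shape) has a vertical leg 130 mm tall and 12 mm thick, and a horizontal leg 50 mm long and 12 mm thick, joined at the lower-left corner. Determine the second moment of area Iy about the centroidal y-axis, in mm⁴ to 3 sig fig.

Decompose the section into non-overlapping parts with the origin at the bottom-left of its bounding rectangle.
Vertical leg: 12 × 130, A = 1 560 mm², x = 6 mm, Ī = 18 720 mm⁴.
Horizontal leg (remainder): 38 × 12, A = 456 mm², x = 31 mm, Ī = 54 872 mm⁴.
Centroid: x̄ = ΣA·x / ΣA = 11.655 mm.
Transfer each piece to the centroidal y-axis using Ī + A·d² with d = x − 11.655:
  vertical leg: d = -5.6548 mm → contributes +68 603 mm⁴
  horizontal leg (remainder): d = 19.345 mm → contributes +225 525 mm⁴
Total I = 294 128 mm⁴.

Iy ≈ 2.94 × 10⁵ mm⁴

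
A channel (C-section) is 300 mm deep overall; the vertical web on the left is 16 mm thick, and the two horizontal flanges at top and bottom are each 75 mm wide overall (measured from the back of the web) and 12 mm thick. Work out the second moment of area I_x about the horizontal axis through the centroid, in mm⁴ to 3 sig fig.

I_x ≈ 6.54 × 10⁷ mm⁴

Treat the section as a set of non-overlapping primitives; coordinates are from the bounding-box lower-left.
Web: 16 × 300, A = 4 800 mm², y = 150 mm, Ī = 36 000 000 mm⁴.
Top flange (beyond web): 59 × 12, A = 708 mm², y = 294 mm, Ī = 8 496 mm⁴.
Bottom flange (beyond web): 59 × 12, A = 708 mm², y = 6 mm, Ī = 8 496 mm⁴.
By symmetry the centroid is at mid-height, ȳ = 150 mm.
Transfer each piece to the horizontal axis through the centroid using Ī + A·d² with d = y − 150:
  web: d = 0 mm → contributes +36 000 000 mm⁴
  top flange (beyond web): d = 144 mm → contributes +14 689 584 mm⁴
  bottom flange (beyond web): d = -144 mm → contributes +14 689 584 mm⁴
Total I = 65 379 168 mm⁴.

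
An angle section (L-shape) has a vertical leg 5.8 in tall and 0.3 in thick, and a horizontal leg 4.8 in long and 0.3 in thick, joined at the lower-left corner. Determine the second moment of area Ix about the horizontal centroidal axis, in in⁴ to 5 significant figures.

Ix ≈ 10.637 in⁴

Split into non-overlapping primitives; take the origin at the lower-left of the bounding box.
Vertical leg: 0.3 × 5.8, A = 1.74 in², y = 2.9 in, Ī = 4.8778 in⁴.
Horizontal leg (remainder): 4.5 × 0.3, A = 1.35 in², y = 0.15 in, Ī = 0.010125 in⁴.
Centroid: ȳ = ΣA·y / ΣA = 1.698544 in.
Transfer each piece to the horizontal centroidal axis using Ī + A·d² with d = y − 1.698544:
  vertical leg: d = 1.201456 in → contributes +7.389485 in⁴
  horizontal leg (remainder): d = -1.548544 in → contributes +3.247408 in⁴
Total I = 10.63689 in⁴.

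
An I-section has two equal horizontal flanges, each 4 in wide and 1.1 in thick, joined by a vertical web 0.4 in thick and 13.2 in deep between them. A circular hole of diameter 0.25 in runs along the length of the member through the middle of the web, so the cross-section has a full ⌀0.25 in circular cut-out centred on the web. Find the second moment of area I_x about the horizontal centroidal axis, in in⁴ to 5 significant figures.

Decompose the section into non-overlapping parts with the origin at the bottom-left of its bounding rectangle.
Bottom flange: 4 × 1.1, A = 4.4 in², y = 0.55 in, Ī = 0.4436667 in⁴.
Web: 0.4 × 13.2, A = 5.28 in², y = 7.7 in, Ī = 76.6656 in⁴.
Top flange: 4 × 1.1, A = 4.4 in², y = 14.85 in, Ī = 0.4436667 in⁴.
Hole (subtracted): ⌀0.25, A = 0.04908739 in², y = 7.7 in, Ī = 0.0001917476 in⁴.
By symmetry the centroid is at mid-height, ȳ = 7.7 in.
Transfer each piece to the horizontal centroidal axis using Ī + A·d² with d = y − 7.7:
  bottom flange: d = -7.15 in → contributes +225.3827 in⁴
  web: d = 0 in → contributes +76.6656 in⁴
  top flange: d = 7.15 in → contributes +225.3827 in⁴
  hole: d = 0 in → contributes −0.0001917476 in⁴
Total I = 527.4307 in⁴.

I_x ≈ 527.43 in⁴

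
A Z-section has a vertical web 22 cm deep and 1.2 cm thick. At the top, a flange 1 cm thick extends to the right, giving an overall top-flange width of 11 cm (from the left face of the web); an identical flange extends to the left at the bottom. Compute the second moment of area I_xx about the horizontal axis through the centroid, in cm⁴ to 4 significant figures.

Split into non-overlapping primitives; take the origin at the lower-left of the bounding box.
Web: 1.2 × 22, A = 26.4 cm², y = 11 cm, Ī = 1064.8 cm⁴.
Top flange (beyond web): 9.8 × 1, A = 9.8 cm², y = 21.5 cm, Ī = 0.816667 cm⁴.
Bottom flange (beyond web): 9.8 × 1, A = 9.8 cm², y = 0.5 cm, Ī = 0.816667 cm⁴.
Centroid: ȳ = ΣA·y / ΣA = 11 cm.
Transfer each piece to the horizontal axis through the centroid using Ī + A·d² with d = y − 11:
  web: d = 0 cm → contributes +1064.8 cm⁴
  top flange (beyond web): d = 10.5 cm → contributes +1081.27 cm⁴
  bottom flange (beyond web): d = -10.5 cm → contributes +1081.27 cm⁴
Total I = 3227.33 cm⁴.

I_xx ≈ 3227 cm⁴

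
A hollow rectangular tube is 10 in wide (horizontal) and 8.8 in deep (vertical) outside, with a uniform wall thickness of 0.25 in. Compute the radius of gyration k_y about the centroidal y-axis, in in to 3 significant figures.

k_y ≈ 3.92 in

Break the section into simple shapes (no overlaps), measuring from the bottom-left corner of the bounding box.
Outer rectangle: 10 × 8.8, A = 88 in², x = 5 in, Ī = 733.33 in⁴.
Inner void (subtracted): 9.5 × 8.3, A = 78.85 in², x = 5 in, Ī = 593.02 in⁴.
By symmetry the centroid is at mid-width, x̄ = 5 in.
All pieces are centred on the centroidal y-axis, so I = ΣĪ (holes subtracted) = 140.32 in⁴.
Radius of gyration: k = √(I/A) = √(140.32 / 9.15) = 3.916 in.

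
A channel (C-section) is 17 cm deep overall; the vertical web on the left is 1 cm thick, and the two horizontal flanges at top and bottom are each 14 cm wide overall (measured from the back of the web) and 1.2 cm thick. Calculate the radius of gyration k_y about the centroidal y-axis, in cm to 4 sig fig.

Break the section into simple shapes (no overlaps), measuring from the bottom-left corner of the bounding box.
Web: 1 × 17, A = 17 cm², x = 0.5 cm, Ī = 1.41667 cm⁴.
Top flange (beyond web): 13 × 1.2, A = 15.6 cm², x = 7.5 cm, Ī = 219.7 cm⁴.
Bottom flange (beyond web): 13 × 1.2, A = 15.6 cm², x = 7.5 cm, Ī = 219.7 cm⁴.
Centroid: x̄ = ΣA·x / ΣA = 5.03112 cm.
Transfer each piece to the centroidal y-axis using Ī + A·d² with d = x − 5.03112:
  web: d = -4.53112 cm → contributes +350.445 cm⁴
  top flange (beyond web): d = 2.46888 cm → contributes +314.788 cm⁴
  bottom flange (beyond web): d = 2.46888 cm → contributes +314.788 cm⁴
Total I = 980.02 cm⁴.
Radius of gyration: k = √(I/A) = √(980.02 / 48.2) = 4.50914 cm.

k_y ≈ 4.509 cm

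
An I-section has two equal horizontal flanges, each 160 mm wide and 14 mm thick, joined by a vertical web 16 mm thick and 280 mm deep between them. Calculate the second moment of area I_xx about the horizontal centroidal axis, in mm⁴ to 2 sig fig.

Decompose the section into non-overlapping parts with the origin at the bottom-left of its bounding rectangle.
Bottom flange: 160 × 14, A = 2 240 mm², y = 7 mm, Ī = 36 587 mm⁴.
Web: 16 × 280, A = 4 480 mm², y = 154 mm, Ī = 29 269 333 mm⁴.
Top flange: 160 × 14, A = 2 240 mm², y = 301 mm, Ī = 36 587 mm⁴.
By symmetry the centroid is at mid-height, ȳ = 154 mm.
Transfer each piece to the horizontal centroidal axis using Ī + A·d² with d = y − 154:
  bottom flange: d = -147 mm → contributes +48 440 747 mm⁴
  web: d = 0 mm → contributes +29 269 333 mm⁴
  top flange: d = 147 mm → contributes +48 440 747 mm⁴
Total I = 126 150 827 mm⁴.

I_xx ≈ 1.3 × 10⁸ mm⁴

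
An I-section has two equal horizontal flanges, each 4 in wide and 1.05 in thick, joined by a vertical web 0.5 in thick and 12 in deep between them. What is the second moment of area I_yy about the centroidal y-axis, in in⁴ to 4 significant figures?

Break the section into simple shapes (no overlaps), measuring from the bottom-left corner of the bounding box.
Bottom flange: 4 × 1.05, A = 4.2 in², x = 2 in, Ī = 5.6 in⁴.
Web: 0.5 × 12, A = 6 in², x = 2 in, Ī = 0.125 in⁴.
Top flange: 4 × 1.05, A = 4.2 in², x = 2 in, Ī = 5.6 in⁴.
By symmetry the centroid is at mid-width, x̄ = 2 in.
All pieces are centred on the centroidal y-axis, so I = ΣĪ = 11.325 in⁴.

I_yy ≈ 11.33 in⁴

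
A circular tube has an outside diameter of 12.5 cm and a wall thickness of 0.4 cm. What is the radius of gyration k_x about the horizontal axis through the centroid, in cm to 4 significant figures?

Split into non-overlapping primitives; take the origin at the lower-left of the bounding box.
Outer circle: ⌀12.5, A = 122.718 cm², y = 6.25 cm, Ī = 1198.42 cm⁴.
Bore (subtracted): ⌀11.7, A = 107.513 cm², y = 6.25 cm, Ī = 919.842 cm⁴.
By symmetry the centroid is at mid-height, ȳ = 6.25 cm.
All pieces are centred on the horizontal axis through the centroid, so I = ΣĪ (holes subtracted) = 278.58 cm⁴.
Radius of gyration: k = √(I/A) = √(278.58 / 15.2053) = 4.28033 cm.

k_x ≈ 4.280 cm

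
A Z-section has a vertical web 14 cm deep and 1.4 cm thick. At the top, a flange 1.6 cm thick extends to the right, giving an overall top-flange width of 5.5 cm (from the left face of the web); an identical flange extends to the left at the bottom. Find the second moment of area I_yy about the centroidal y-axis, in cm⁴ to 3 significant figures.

I_yy ≈ 121 cm⁴

Break the section into simple shapes (no overlaps), measuring from the bottom-left corner of the bounding box.
Web: 1.4 × 14, A = 19.6 cm², x = 4.8 cm, Ī = 3.2013 cm⁴.
Top flange (beyond web): 4.1 × 1.6, A = 6.56 cm², x = 7.55 cm, Ī = 9.1895 cm⁴.
Bottom flange (beyond web): 4.1 × 1.6, A = 6.56 cm², x = 2.05 cm, Ī = 9.1895 cm⁴.
Centroid: x̄ = ΣA·x / ΣA = 4.8 cm.
Transfer each piece to the centroidal y-axis using Ī + A·d² with d = x − 4.8:
  web: d = 0 cm → contributes +3.2013 cm⁴
  top flange (beyond web): d = 2.75 cm → contributes +58.799 cm⁴
  bottom flange (beyond web): d = -2.75 cm → contributes +58.799 cm⁴
Total I = 120.8 cm⁴.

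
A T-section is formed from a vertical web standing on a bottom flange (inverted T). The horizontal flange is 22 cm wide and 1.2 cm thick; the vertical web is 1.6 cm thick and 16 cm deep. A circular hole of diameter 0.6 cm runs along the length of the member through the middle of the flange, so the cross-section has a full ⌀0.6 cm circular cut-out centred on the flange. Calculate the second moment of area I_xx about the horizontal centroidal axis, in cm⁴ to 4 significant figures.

Break the section into simple shapes (no overlaps), measuring from the bottom-left corner of the bounding box.
Flange: 22 × 1.2, A = 26.4 cm², y = 0.6 cm, Ī = 3.168 cm⁴.
Web: 1.6 × 16, A = 25.6 cm², y = 9.2 cm, Ī = 546.133 cm⁴.
Hole (subtracted): ⌀0.6, A = 0.282743 cm², y = 0.6 cm, Ī = 0.00636173 cm⁴.
Centroid: ȳ = ΣA·y / ΣA = 4.85699 cm.
Transfer each piece to the horizontal centroidal axis using Ī + A·d² with d = y − 4.85699:
  flange: d = -4.25699 cm → contributes +481.589 cm⁴
  web: d = 4.34301 cm → contributes +1028.99 cm⁴
  hole: d = -4.25699 cm → contributes −5.13023 cm⁴
Total I = 1505.45 cm⁴.

I_xx ≈ 1505 cm⁴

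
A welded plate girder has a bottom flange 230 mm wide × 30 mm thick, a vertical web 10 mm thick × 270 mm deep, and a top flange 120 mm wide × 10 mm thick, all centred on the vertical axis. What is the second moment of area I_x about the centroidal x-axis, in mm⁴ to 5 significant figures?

I_x ≈ 1.2610 × 10⁸ mm⁴

Split into non-overlapping primitives; take the origin at the lower-left of the bounding box.
Bottom plate: 230 × 30, A = 6 900 mm², y = 15 mm, Ī = 517 500 mm⁴.
Web plate: 10 × 270, A = 2 700 mm², y = 165 mm, Ī = 16 402 500 mm⁴.
Top plate: 120 × 10, A = 1 200 mm², y = 305 mm, Ī = 10 000 mm⁴.
Centroid: ȳ = ΣA·y / ΣA = 84.72222 mm.
Transfer each piece to the centroidal x-axis using Ī + A·d² with d = y − 84.72222:
  bottom plate: d = -69.72222 mm → contributes +34 059 699 mm⁴
  web plate: d = 80.27778 mm → contributes +33 802 708 mm⁴
  top plate: d = 220.2778 mm → contributes +58 236 759 mm⁴
Total I = 126 099 167 mm⁴.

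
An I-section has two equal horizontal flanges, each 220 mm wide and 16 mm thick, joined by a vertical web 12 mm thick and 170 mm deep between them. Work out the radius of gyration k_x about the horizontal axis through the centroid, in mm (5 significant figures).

Decompose the section into non-overlapping parts with the origin at the bottom-left of its bounding rectangle.
Bottom flange: 220 × 16, A = 3 520 mm², y = 8 mm, Ī = 75093.33 mm⁴.
Web: 12 × 170, A = 2 040 mm², y = 101 mm, Ī = 4 913 000 mm⁴.
Top flange: 220 × 16, A = 3 520 mm², y = 194 mm, Ī = 75093.33 mm⁴.
By symmetry the centroid is at mid-height, ȳ = 101 mm.
Transfer each piece to the horizontal axis through the centroid using Ī + A·d² with d = y − 101:
  bottom flange: d = -93 mm → contributes +30 519 573 mm⁴
  web: d = 0 mm → contributes +4 913 000 mm⁴
  top flange: d = 93 mm → contributes +30 519 573 mm⁴
Total I = 65 952 147 mm⁴.
Radius of gyration: k = √(I/A) = √(65 952 147 / 9 080) = 85.22589 mm.

k_x ≈ 85.226 mm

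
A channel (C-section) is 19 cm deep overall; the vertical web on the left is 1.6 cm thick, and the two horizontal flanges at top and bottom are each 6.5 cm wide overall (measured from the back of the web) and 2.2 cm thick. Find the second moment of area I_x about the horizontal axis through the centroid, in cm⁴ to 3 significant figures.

Treat the section as a set of non-overlapping primitives; coordinates are from the bounding-box lower-left.
Web: 1.6 × 19, A = 30.4 cm², y = 9.5 cm, Ī = 914.53 cm⁴.
Top flange (beyond web): 4.9 × 2.2, A = 10.78 cm², y = 17.9 cm, Ī = 4.3479 cm⁴.
Bottom flange (beyond web): 4.9 × 2.2, A = 10.78 cm², y = 1.1 cm, Ī = 4.3479 cm⁴.
By symmetry the centroid is at mid-height, ȳ = 9.5 cm.
Transfer each piece to the horizontal axis through the centroid using Ī + A·d² with d = y − 9.5:
  web: d = 0 cm → contributes +914.53 cm⁴
  top flange (beyond web): d = 8.4 cm → contributes +764.98 cm⁴
  bottom flange (beyond web): d = -8.4 cm → contributes +764.98 cm⁴
Total I = 2444.5 cm⁴.

I_x ≈ 2440 cm⁴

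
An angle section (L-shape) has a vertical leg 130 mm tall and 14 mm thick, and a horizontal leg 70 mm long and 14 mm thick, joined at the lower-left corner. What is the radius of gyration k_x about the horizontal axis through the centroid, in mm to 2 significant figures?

Treat the section as a set of non-overlapping primitives; coordinates are from the bounding-box lower-left.
Vertical leg: 14 × 130, A = 1 820 mm², y = 65 mm, Ī = 2 563 167 mm⁴.
Horizontal leg (remainder): 56 × 14, A = 784 mm², y = 7 mm, Ī = 12 805 mm⁴.
Centroid: ȳ = ΣA·y / ΣA = 47.54 mm.
Transfer each piece to the horizontal axis through the centroid using Ī + A·d² with d = y − 47.54:
  vertical leg: d = 17.46 mm → contributes +3 118 147 mm⁴
  horizontal leg (remainder): d = -40.54 mm → contributes +1 301 152 mm⁴
Total I = 4 419 299 mm⁴.
Radius of gyration: k = √(I/A) = √(4 419 299 / 2 604) = 41.2 mm.

k_x ≈ 41 mm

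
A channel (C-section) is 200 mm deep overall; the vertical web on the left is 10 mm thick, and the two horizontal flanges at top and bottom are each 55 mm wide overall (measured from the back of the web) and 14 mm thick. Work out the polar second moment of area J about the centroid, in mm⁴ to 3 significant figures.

J ≈ 1.84 × 10⁷ mm⁴

Treat the section as a set of non-overlapping primitives; coordinates are from the bounding-box lower-left.
Web: 10 × 200, A = 2 000 mm², y = 100 mm, Ī = 6 666 667 mm⁴.
Top flange (beyond web): 45 × 14, A = 630 mm², y = 193 mm, Ī = 10 290 mm⁴.
Bottom flange (beyond web): 45 × 14, A = 630 mm², y = 7 mm, Ī = 10 290 mm⁴.
By symmetry the centroid is at mid-height, ȳ = 100 mm.
Transfer each piece to the centroidal x-axis using Ī + A·d² with d = y − 100:
  web: d = 0 mm → contributes +6 666 667 mm⁴
  top flange (beyond web): d = 93 mm → contributes +5 459 160 mm⁴
  bottom flange (beyond web): d = -93 mm → contributes +5 459 160 mm⁴
Total I = 17 584 987 mm⁴.
For the y-axis: x̄ = 15.629 mm.
Repeating about the centroidal y-axis gives I_y = 813 878 mm⁴.
Polar second moment: J = I_x + I_y = 18 398 864 mm⁴.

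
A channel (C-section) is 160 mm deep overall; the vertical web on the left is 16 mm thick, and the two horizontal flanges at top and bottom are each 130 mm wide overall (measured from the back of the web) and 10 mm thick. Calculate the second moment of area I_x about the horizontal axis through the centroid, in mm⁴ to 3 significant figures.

Split into non-overlapping primitives; take the origin at the lower-left of the bounding box.
Web: 16 × 160, A = 2 560 mm², y = 80 mm, Ī = 5 461 333 mm⁴.
Top flange (beyond web): 114 × 10, A = 1 140 mm², y = 155 mm, Ī = 9 500 mm⁴.
Bottom flange (beyond web): 114 × 10, A = 1 140 mm², y = 5 mm, Ī = 9 500 mm⁴.
By symmetry the centroid is at mid-height, ȳ = 80 mm.
Transfer each piece to the horizontal axis through the centroid using Ī + A·d² with d = y − 80:
  web: d = 0 mm → contributes +5 461 333 mm⁴
  top flange (beyond web): d = 75 mm → contributes +6 422 000 mm⁴
  bottom flange (beyond web): d = -75 mm → contributes +6 422 000 mm⁴
Total I = 18 305 333 mm⁴.

I_x ≈ 1.83 × 10⁷ mm⁴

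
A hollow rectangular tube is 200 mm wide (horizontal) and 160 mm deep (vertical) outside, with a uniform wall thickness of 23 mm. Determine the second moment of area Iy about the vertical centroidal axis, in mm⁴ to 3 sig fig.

Iy ≈ 7.20 × 10⁷ mm⁴

Break the section into simple shapes (no overlaps), measuring from the bottom-left corner of the bounding box.
Outer rectangle: 200 × 160, A = 32 000 mm², x = 100 mm, Ī = 106 666 667 mm⁴.
Inner void (subtracted): 154 × 114, A = 17 556 mm², x = 100 mm, Ī = 34 696 508 mm⁴.
By symmetry the centroid is at mid-width, x̄ = 100 mm.
All pieces are centred on the vertical centroidal axis, so I = ΣĪ (holes subtracted) = 71 970 159 mm⁴.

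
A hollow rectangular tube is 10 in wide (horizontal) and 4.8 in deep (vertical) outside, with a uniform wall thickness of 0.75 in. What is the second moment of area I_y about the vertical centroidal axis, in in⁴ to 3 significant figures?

I_y ≈ 231 in⁴

Decompose the section into non-overlapping parts with the origin at the bottom-left of its bounding rectangle.
Outer rectangle: 10 × 4.8, A = 48 in², x = 5 in, Ī = 400 in⁴.
Inner void (subtracted): 8.5 × 3.3, A = 28.05 in², x = 5 in, Ī = 168.88 in⁴.
By symmetry the centroid is at mid-width, x̄ = 5 in.
All pieces are centred on the vertical centroidal axis, so I = ΣĪ (holes subtracted) = 231.12 in⁴.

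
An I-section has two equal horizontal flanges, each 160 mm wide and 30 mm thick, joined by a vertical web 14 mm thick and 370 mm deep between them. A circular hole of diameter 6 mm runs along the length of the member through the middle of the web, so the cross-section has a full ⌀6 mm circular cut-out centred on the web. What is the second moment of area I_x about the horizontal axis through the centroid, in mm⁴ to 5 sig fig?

Split into non-overlapping primitives; take the origin at the lower-left of the bounding box.
Bottom flange: 160 × 30, A = 4 800 mm², y = 15 mm, Ī = 360 000 mm⁴.
Web: 14 × 370, A = 5 180 mm², y = 215 mm, Ī = 59 095 167 mm⁴.
Top flange: 160 × 30, A = 4 800 mm², y = 415 mm, Ī = 360 000 mm⁴.
Hole (subtracted): ⌀6, A = 28.27433 mm², y = 215 mm, Ī = 63.61725 mm⁴.
By symmetry the centroid is at mid-height, ȳ = 215 mm.
Transfer each piece to the horizontal axis through the centroid using Ī + A·d² with d = y − 215:
  bottom flange: d = -200 mm → contributes +192 360 000 mm⁴
  web: d = 0 mm → contributes +59 095 167 mm⁴
  top flange: d = 200 mm → contributes +192 360 000 mm⁴
  hole: d = 0 mm → contributes −63.61725 mm⁴
Total I = 443 815 103 mm⁴.

I_x ≈ 4.4382 × 10⁸ mm⁴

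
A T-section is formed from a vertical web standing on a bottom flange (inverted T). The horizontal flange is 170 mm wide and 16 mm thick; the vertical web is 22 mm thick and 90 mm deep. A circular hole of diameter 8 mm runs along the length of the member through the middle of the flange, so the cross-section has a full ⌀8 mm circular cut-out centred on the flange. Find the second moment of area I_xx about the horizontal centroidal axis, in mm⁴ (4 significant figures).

I_xx ≈ 4.588 × 10⁶ mm⁴

Treat the section as a set of non-overlapping primitives; coordinates are from the bounding-box lower-left.
Flange: 170 × 16, A = 2 720 mm², y = 8 mm, Ī = 58026.7 mm⁴.
Web: 22 × 90, A = 1 980 mm², y = 61 mm, Ī = 1 336 500 mm⁴.
Hole (subtracted): ⌀8, A = 50.2655 mm², y = 8 mm, Ī = 201.062 mm⁴.
Centroid: ȳ = ΣA·y / ΣA = 30.569 mm.
Transfer each piece to the horizontal centroidal axis using Ī + A·d² with d = y − 30.569:
  flange: d = -22.569 mm → contributes +1 443 489 mm⁴
  web: d = 30.431 mm → contributes +3 170 067 mm⁴
  hole: d = -22.569 mm → contributes −25804.3 mm⁴
Total I = 4 587 752 mm⁴.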